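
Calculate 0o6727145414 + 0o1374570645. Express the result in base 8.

0o10323736261

Add column by column in base 8, right to left:
  4+5 = 1 carry 1
  1+4+1 = 6
  4+6 = 2 carry 1
  5+0+1 = 6
  4+7 = 3 carry 1
  1+5+1 = 7
  7+4 = 3 carry 1
  2+7+1 = 2 carry 1
  7+3+1 = 3 carry 1
  6+1+1 = 0 carry 1
  final carry 1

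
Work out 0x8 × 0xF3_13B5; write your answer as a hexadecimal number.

0x7989DA8

Multiply each base-16 digit by 8, carrying:
  5×8 = 40 → write 8 carry 2
  B×8+2 = 90 → write A carry 5
  3×8+5 = 29 → write D carry 1
  1×8+1 = 9 → write 9
  3×8 = 24 → write 8 carry 1
  F×8+1 = 121 → write 9 carry 7
  remaining carry: 7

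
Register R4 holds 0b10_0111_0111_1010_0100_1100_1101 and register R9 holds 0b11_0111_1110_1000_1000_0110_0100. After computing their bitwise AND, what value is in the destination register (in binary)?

AND bit by bit (1 only where both bits are 1):
  10011101111010010011001101
& 11011111101000100001100100
= 10011101101000000001000100

0b10011101101000000001000100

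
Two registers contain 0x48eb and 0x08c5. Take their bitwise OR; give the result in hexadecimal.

0x48ef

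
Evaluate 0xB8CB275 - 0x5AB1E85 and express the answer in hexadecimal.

Subtract column by column in base 16:
  5-5 → 0
  7-8 → F (borrow)
  2-E-1 → 3 (borrow)
  B-1-1 → 9
  C-B → 1
  8-A → E (borrow)
  B-5-1 → 5

0x5E193F0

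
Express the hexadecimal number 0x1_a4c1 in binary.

Expand each hex digit to 4 bits: 1=0001 a=1010 4=0100 c=1100 1=0001.

0b11010010011000001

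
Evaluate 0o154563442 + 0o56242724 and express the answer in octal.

0o233026366

Add column by column in base 8, right to left:
  2+4 = 6
  4+2 = 6
  4+7 = 3 carry 1
  3+2+1 = 6
  6+4 = 2 carry 1
  5+2+1 = 0 carry 1
  4+6+1 = 3 carry 1
  5+5+1 = 3 carry 1
  1+0+1 = 2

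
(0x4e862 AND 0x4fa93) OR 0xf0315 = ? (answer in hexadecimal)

0x4e862 AND 0x4fa93 = 0x4e802.
Then OR with 0xf0315.

0xfeb17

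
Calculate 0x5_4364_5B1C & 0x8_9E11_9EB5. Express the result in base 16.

0x002001A14

AND each hex digit independently (no carries):
  5&8=0, 4&9=0, 3&E=2, 6&1=0, 4&1=0, 5&9=1, B&E=A, 1&B=1, C&5=4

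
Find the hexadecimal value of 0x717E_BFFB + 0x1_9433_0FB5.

0x205B1CFB0

Add column by column in base 16, right to left:
  B+5 = 0 carry 1
  F+B+1 = B carry 1
  F+F+1 = F carry 1
  B+0+1 = C
  E+3 = 1 carry 1
  7+3+1 = B
  1+4 = 5
  7+9 = 0 carry 1
  0+1+1 = 2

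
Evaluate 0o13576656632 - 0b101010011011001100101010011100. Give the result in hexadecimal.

0x338E92FE

0o13576656632 = 0x5DFB5D9A in hexadecimal.
0b101010011011001100101010011100 = 0x2A6CCA9C in hexadecimal.
Subtract column by column in base 16:
  A-C → E (borrow)
  9-9-1 → F (borrow)
  D-A-1 → 2
  5-C → 9 (borrow)
  B-C-1 → E (borrow)
  F-6-1 → 8
  D-A → 3
  5-2 → 3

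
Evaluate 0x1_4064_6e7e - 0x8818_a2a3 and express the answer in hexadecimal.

0xb84bcbdb

Subtract column by column in base 16:
  e-3 → b
  7-a → d (borrow)
  e-2-1 → b
  6-a → c (borrow)
  4-8-1 → b (borrow)
  6-1-1 → 4
  0-8 → 8 (borrow)
  4-8-1 → b (borrow)
  1-0-1 → 0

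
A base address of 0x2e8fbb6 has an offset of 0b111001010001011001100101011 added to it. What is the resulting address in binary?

0x2e8fbb6 = 0b10111010001111101110110110 in binary.
Add column by column in base 2, right to left:
  0+1 = 1
  1+1 = 0 carry 1
  1+0+1 = 0 carry 1
  0+1+1 = 0 carry 1
  1+0+1 = 0 carry 1
  1+1+1 = 1 carry 1
  0+0+1 = 1
  1+0 = 1
  1+1 = 0 carry 1
  1+1+1 = 1 carry 1
  0+0+1 = 1
  1+0 = 1
  1+1 = 0 carry 1
  1+1+1 = 1 carry 1
  1+0+1 = 0 carry 1
  1+1+1 = 1 carry 1
  0+0+1 = 1
  0+0 = 0
  0+0 = 0
  1+1 = 0 carry 1
  0+0+1 = 1
  1+1 = 0 carry 1
  1+0+1 = 0 carry 1
  1+0+1 = 0 carry 1
  0+1+1 = 0 carry 1
  1+1+1 = 1 carry 1
  0+1+1 = 0 carry 1
  final carry 1

0b1010000100011010111011100001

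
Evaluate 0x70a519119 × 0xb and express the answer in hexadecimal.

0x4d71813c13

Multiply each base-16 digit by 11, carrying:
  9×11 = 99 → write 3 carry 6
  1×11+6 = 17 → write 1 carry 1
  1×11+1 = 12 → write c
  9×11 = 99 → write 3 carry 6
  1×11+6 = 17 → write 1 carry 1
  5×11+1 = 56 → write 8 carry 3
  a×11+3 = 113 → write 1 carry 7
  0×11+7 = 7 → write 7
  7×11 = 77 → write d carry 4
  remaining carry: 4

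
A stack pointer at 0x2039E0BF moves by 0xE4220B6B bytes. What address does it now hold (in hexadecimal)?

0x1045BEC2A

Add column by column in base 16, right to left:
  F+B = A carry 1
  B+6+1 = 2 carry 1
  0+B+1 = C
  E+0 = E
  9+2 = B
  3+2 = 5
  0+4 = 4
  2+E = 0 carry 1
  final carry 1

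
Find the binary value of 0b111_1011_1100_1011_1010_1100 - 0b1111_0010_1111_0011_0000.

0b11011001001110001111100

Subtract column by column in base 2:
  0-0 → 0
  0-0 → 0
  1-0 → 1
  1-0 → 1
  0-1 → 1 (borrow)
  1-1-1 → 1 (borrow)
  0-0-1 → 1 (borrow)
  1-0-1 → 0
  1-1 → 0
  1-1 → 0
  0-1 → 1 (borrow)
  1-1-1 → 1 (borrow)
  0-0-1 → 1 (borrow)
  0-1-1 → 0 (borrow)
  1-0-1 → 0
  1-0 → 1
  1-1 → 0
  1-1 → 0
  0-1 → 1 (borrow)
  1-1-1 → 1 (borrow)
  1-0-1 → 0
  1-0 → 1
  1-0 → 1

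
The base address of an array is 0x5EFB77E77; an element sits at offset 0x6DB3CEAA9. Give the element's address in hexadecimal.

0xCCAF46920

Add column by column in base 16, right to left:
  7+9 = 0 carry 1
  7+A+1 = 2 carry 1
  E+A+1 = 9 carry 1
  7+E+1 = 6 carry 1
  7+C+1 = 4 carry 1
  B+3+1 = F
  F+B = A carry 1
  E+D+1 = C carry 1
  5+6+1 = C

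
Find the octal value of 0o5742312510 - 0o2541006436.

0o3201304052

Subtract column by column in base 8:
  0-6 → 2 (borrow)
  1-3-1 → 5 (borrow)
  5-4-1 → 0
  2-6 → 4 (borrow)
  1-0-1 → 0
  3-0 → 3
  2-1 → 1
  4-4 → 0
  7-5 → 2
  5-2 → 3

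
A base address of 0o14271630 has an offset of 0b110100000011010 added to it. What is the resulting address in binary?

0o14271630 = 0b1100010111001110011000 in binary.
Add column by column in base 2, right to left:
  0+0 = 0
  0+1 = 1
  0+0 = 0
  1+1 = 0 carry 1
  1+1+1 = 1 carry 1
  0+0+1 = 1
  0+0 = 0
  1+0 = 1
  1+0 = 1
  1+0 = 1
  0+0 = 0
  0+1 = 1
  1+0 = 1
  1+1 = 0 carry 1
  1+1+1 = 1 carry 1
  0+0+1 = 1
  1+0 = 1
  0+0 = 0
  0+0 = 0
  0+0 = 0
  1+0 = 1
  1+0 = 1

0b1100011101101110110010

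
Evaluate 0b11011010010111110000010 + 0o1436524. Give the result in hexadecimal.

0x736CD6

0b11011010010111110000010 = 0x6D2F82 in hexadecimal.
0o1436524 = 0x63D54 in hexadecimal.
Add column by column in base 16, right to left:
  2+4 = 6
  8+5 = D
  F+D = C carry 1
  2+3+1 = 6
  D+6 = 3 carry 1
  6+0+1 = 7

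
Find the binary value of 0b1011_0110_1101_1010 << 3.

0b1011011011011010000

Left shift by 3: append 3 zero bits.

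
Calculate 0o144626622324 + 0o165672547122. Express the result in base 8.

Add column by column in base 8, right to left:
  4+2 = 6
  2+2 = 4
  3+1 = 4
  2+7 = 1 carry 1
  2+4+1 = 7
  6+5 = 3 carry 1
  6+2+1 = 1 carry 1
  2+7+1 = 2 carry 1
  6+6+1 = 5 carry 1
  4+5+1 = 2 carry 1
  4+6+1 = 3 carry 1
  1+1+1 = 3

0o332521371446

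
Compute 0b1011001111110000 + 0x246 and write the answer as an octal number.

0o133066

0b1011001111110000 = 0o131760 in octal.
0x246 = 0o1106 in octal.
Add column by column in base 8, right to left:
  0+6 = 6
  6+0 = 6
  7+1 = 0 carry 1
  1+1+1 = 3
  3+0 = 3
  1+0 = 1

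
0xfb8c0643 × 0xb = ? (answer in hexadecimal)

Multiply each base-16 digit by 11, carrying:
  3×11 = 33 → write 1 carry 2
  4×11+2 = 46 → write e carry 2
  6×11+2 = 68 → write 4 carry 4
  0×11+4 = 4 → write 4
  c×11 = 132 → write 4 carry 8
  8×11+8 = 96 → write 0 carry 6
  b×11+6 = 127 → write f carry 7
  f×11+7 = 172 → write c carry 10
  remaining carry: a

0xacf0444e1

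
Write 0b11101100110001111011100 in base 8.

0o35461734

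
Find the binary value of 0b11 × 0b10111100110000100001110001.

Multiply each base-2 digit by 3, carrying:
  1×3 = 3 → write 1 carry 1
  0×3+1 = 1 → write 1
  0×3 = 0 → write 0
  0×3 = 0 → write 0
  1×3 = 3 → write 1 carry 1
  1×3+1 = 4 → write 0 carry 2
  1×3+2 = 5 → write 1 carry 2
  0×3+2 = 2 → write 0 carry 1
  0×3+1 = 1 → write 1
  0×3 = 0 → write 0
  0×3 = 0 → write 0
  1×3 = 3 → write 1 carry 1
  0×3+1 = 1 → write 1
  0×3 = 0 → write 0
  0×3 = 0 → write 0
  0×3 = 0 → write 0
  1×3 = 3 → write 1 carry 1
  1×3+1 = 4 → write 0 carry 2
  0×3+2 = 2 → write 0 carry 1
  0×3+1 = 1 → write 1
  1×3 = 3 → write 1 carry 1
  1×3+1 = 4 → write 0 carry 2
  1×3+2 = 5 → write 1 carry 2
  1×3+2 = 5 → write 1 carry 2
  0×3+2 = 2 → write 0 carry 1
  1×3+1 = 4 → write 0 carry 2
  remaining carry: 10

0b1000110110010001100101010011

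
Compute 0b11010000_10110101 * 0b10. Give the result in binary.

Multiply each base-2 digit by 2, carrying:
  1×2 = 2 → write 0 carry 1
  0×2+1 = 1 → write 1
  1×2 = 2 → write 0 carry 1
  0×2+1 = 1 → write 1
  1×2 = 2 → write 0 carry 1
  1×2+1 = 3 → write 1 carry 1
  0×2+1 = 1 → write 1
  1×2 = 2 → write 0 carry 1
  0×2+1 = 1 → write 1
  0×2 = 0 → write 0
  0×2 = 0 → write 0
  0×2 = 0 → write 0
  1×2 = 2 → write 0 carry 1
  0×2+1 = 1 → write 1
  1×2 = 2 → write 0 carry 1
  1×2+1 = 3 → write 1 carry 1
  remaining carry: 1

0b11010000101101010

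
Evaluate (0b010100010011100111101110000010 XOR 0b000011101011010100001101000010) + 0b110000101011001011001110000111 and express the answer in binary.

0b1001000100011111110110001000111

First 0b010100010011100111101110000010 XOR 0b000011101011010100001101000010 = 0b010111111000110011100011000000.
Add column by column in base 2, right to left:
  0+1 = 1
  0+1 = 1
  0+1 = 1
  0+0 = 0
  0+0 = 0
  0+0 = 0
  1+0 = 1
  1+1 = 0 carry 1
  0+1+1 = 0 carry 1
  0+1+1 = 0 carry 1
  0+0+1 = 1
  1+0 = 1
  1+1 = 0 carry 1
  1+1+1 = 1 carry 1
  0+0+1 = 1
  0+1 = 1
  1+0 = 1
  1+0 = 1
  0+1 = 1
  0+1 = 1
  0+0 = 0
  1+1 = 0 carry 1
  1+0+1 = 0 carry 1
  1+1+1 = 1 carry 1
  1+0+1 = 0 carry 1
  1+0+1 = 0 carry 1
  1+0+1 = 0 carry 1
  0+0+1 = 1
  1+1 = 0 carry 1
  0+1+1 = 0 carry 1
  final carry 1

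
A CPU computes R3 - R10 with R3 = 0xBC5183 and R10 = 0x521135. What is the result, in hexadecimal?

Subtract column by column in base 16:
  3-5 → E (borrow)
  8-3-1 → 4
  1-1 → 0
  5-1 → 4
  C-2 → A
  B-5 → 6

0x6A404E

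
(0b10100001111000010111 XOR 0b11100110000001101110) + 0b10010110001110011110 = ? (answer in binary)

0b11011110001000010111

First 0b10100001111000010111 XOR 0b11100110000001101110 = 0b01000111111001111001.
Add column by column in base 2, right to left:
  1+0 = 1
  0+1 = 1
  0+1 = 1
  1+1 = 0 carry 1
  1+1+1 = 1 carry 1
  1+0+1 = 0 carry 1
  1+0+1 = 0 carry 1
  0+1+1 = 0 carry 1
  0+1+1 = 0 carry 1
  1+1+1 = 1 carry 1
  1+0+1 = 0 carry 1
  1+0+1 = 0 carry 1
  1+0+1 = 0 carry 1
  1+1+1 = 1 carry 1
  1+1+1 = 1 carry 1
  0+0+1 = 1
  0+1 = 1
  0+0 = 0
  1+0 = 1
  0+1 = 1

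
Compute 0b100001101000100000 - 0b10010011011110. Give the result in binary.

0b11111010101000010

Subtract column by column in base 2:
  0-0 → 0
  0-1 → 1 (borrow)
  0-1-1 → 0 (borrow)
  0-1-1 → 0 (borrow)
  0-1-1 → 0 (borrow)
  1-0-1 → 0
  0-1 → 1 (borrow)
  0-1-1 → 0 (borrow)
  0-0-1 → 1 (borrow)
  1-0-1 → 0
  0-1 → 1 (borrow)
  1-0-1 → 0
  1-0 → 1
  0-1 → 1 (borrow)
  0-0-1 → 1 (borrow)
  0-0-1 → 1 (borrow)
  0-0-1 → 1 (borrow)
  1-0-1 → 0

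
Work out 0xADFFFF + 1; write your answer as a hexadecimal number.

0xAE0000

The trailing 4 digits are F (max in base 16), so adding 1 cascades: they roll to 0 and the next digit up increments.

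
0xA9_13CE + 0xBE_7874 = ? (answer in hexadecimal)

0x1678C42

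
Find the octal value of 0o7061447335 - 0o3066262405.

Subtract column by column in base 8:
  5-5 → 0
  3-0 → 3
  3-4 → 7 (borrow)
  7-2-1 → 4
  4-6 → 6 (borrow)
  4-2-1 → 1
  1-6 → 3 (borrow)
  6-6-1 → 7 (borrow)
  0-0-1 → 7 (borrow)
  7-3-1 → 3

0o3773164730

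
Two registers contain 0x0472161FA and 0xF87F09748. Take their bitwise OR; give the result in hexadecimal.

0xFC7F1F7FA

OR each hex digit independently (no carries):
  0|F=F, 4|8=C, 7|7=7, 2|F=F, 1|0=1, 6|9=F, 1|7=7, F|4=F, A|8=A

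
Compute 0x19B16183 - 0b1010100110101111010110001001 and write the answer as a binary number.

0b1111000101100110101111111010

0x19B16183 = 0b11001101100010110000110000011 in binary.
Subtract column by column in base 2:
  1-1 → 0
  1-0 → 1
  0-0 → 0
  0-1 → 1 (borrow)
  0-0-1 → 1 (borrow)
  0-0-1 → 1 (borrow)
  0-0-1 → 1 (borrow)
  1-1-1 → 1 (borrow)
  1-1-1 → 1 (borrow)
  0-0-1 → 1 (borrow)
  0-1-1 → 0 (borrow)
  0-0-1 → 1 (borrow)
  0-1-1 → 0 (borrow)
  1-1-1 → 1 (borrow)
  1-1-1 → 1 (borrow)
  0-1-1 → 0 (borrow)
  1-0-1 → 0
  0-1 → 1 (borrow)
  0-0-1 → 1 (borrow)
  0-1-1 → 0 (borrow)
  1-1-1 → 1 (borrow)
  1-0-1 → 0
  0-0 → 0
  1-1 → 0
  1-0 → 1
  0-1 → 1 (borrow)
  0-0-1 → 1 (borrow)
  1-1-1 → 1 (borrow)
  1-0-1 → 0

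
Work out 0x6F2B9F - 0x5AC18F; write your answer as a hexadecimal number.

Subtract column by column in base 16:
  F-F → 0
  9-8 → 1
  B-1 → A
  2-C → 6 (borrow)
  F-A-1 → 4
  6-5 → 1

0x146A10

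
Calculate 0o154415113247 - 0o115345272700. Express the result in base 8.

Subtract column by column in base 8:
  7-0 → 7
  4-0 → 4
  2-7 → 3 (borrow)
  3-2-1 → 0
  1-7 → 2 (borrow)
  1-2-1 → 6 (borrow)
  5-5-1 → 7 (borrow)
  1-4-1 → 4 (borrow)
  4-3-1 → 0
  4-5 → 7 (borrow)
  5-1-1 → 3
  1-1 → 0

0o37047620347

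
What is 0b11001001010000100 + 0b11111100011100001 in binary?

0b111000101101100101

Add column by column in base 2, right to left:
  0+1 = 1
  0+0 = 0
  1+0 = 1
  0+0 = 0
  0+0 = 0
  0+1 = 1
  0+1 = 1
  1+1 = 0 carry 1
  0+0+1 = 1
  1+0 = 1
  0+0 = 0
  0+1 = 1
  1+1 = 0 carry 1
  0+1+1 = 0 carry 1
  0+1+1 = 0 carry 1
  1+1+1 = 1 carry 1
  1+1+1 = 1 carry 1
  final carry 1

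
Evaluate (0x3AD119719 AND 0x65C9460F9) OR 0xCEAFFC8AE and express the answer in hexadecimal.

0xEEEFFC8BF

0x3AD119719 AND 0x65C9460F9 = 0x20C100019.
Then OR with 0xCEAFFC8AE.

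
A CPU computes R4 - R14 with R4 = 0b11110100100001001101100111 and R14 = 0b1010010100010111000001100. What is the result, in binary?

Subtract column by column in base 2:
  1-0 → 1
  1-0 → 1
  1-1 → 0
  0-1 → 1 (borrow)
  0-0-1 → 1 (borrow)
  1-0-1 → 0
  1-0 → 1
  0-0 → 0
  1-0 → 1
  1-1 → 0
  0-1 → 1 (borrow)
  0-1-1 → 0 (borrow)
  1-0-1 → 0
  0-1 → 1 (borrow)
  0-0-1 → 1 (borrow)
  0-0-1 → 1 (borrow)
  0-0-1 → 1 (borrow)
  1-1-1 → 1 (borrow)
  0-0-1 → 1 (borrow)
  0-1-1 → 0 (borrow)
  1-0-1 → 0
  0-0 → 0
  1-1 → 0
  1-0 → 1
  1-1 → 0
  1-0 → 1

0b10100001111110010101011011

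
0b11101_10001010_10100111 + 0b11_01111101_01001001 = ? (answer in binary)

0b1000010000011111110000

Add column by column in base 2, right to left:
  1+1 = 0 carry 1
  1+0+1 = 0 carry 1
  1+0+1 = 0 carry 1
  0+1+1 = 0 carry 1
  0+0+1 = 1
  1+0 = 1
  0+1 = 1
  1+0 = 1
  0+1 = 1
  1+0 = 1
  0+1 = 1
  1+1 = 0 carry 1
  0+1+1 = 0 carry 1
  0+1+1 = 0 carry 1
  0+1+1 = 0 carry 1
  1+0+1 = 0 carry 1
  1+1+1 = 1 carry 1
  0+1+1 = 0 carry 1
  1+0+1 = 0 carry 1
  1+0+1 = 0 carry 1
  1+0+1 = 0 carry 1
  final carry 1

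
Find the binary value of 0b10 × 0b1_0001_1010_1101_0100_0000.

0b1000110101101010000000

Multiply each base-2 digit by 2, carrying:
  0×2 = 0 → write 0
  0×2 = 0 → write 0
  0×2 = 0 → write 0
  0×2 = 0 → write 0
  0×2 = 0 → write 0
  0×2 = 0 → write 0
  1×2 = 2 → write 0 carry 1
  0×2+1 = 1 → write 1
  1×2 = 2 → write 0 carry 1
  0×2+1 = 1 → write 1
  1×2 = 2 → write 0 carry 1
  1×2+1 = 3 → write 1 carry 1
  0×2+1 = 1 → write 1
  1×2 = 2 → write 0 carry 1
  0×2+1 = 1 → write 1
  1×2 = 2 → write 0 carry 1
  1×2+1 = 3 → write 1 carry 1
  0×2+1 = 1 → write 1
  0×2 = 0 → write 0
  0×2 = 0 → write 0
  1×2 = 2 → write 0 carry 1
  remaining carry: 1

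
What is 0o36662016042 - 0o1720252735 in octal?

Subtract column by column in base 8:
  2-5 → 5 (borrow)
  4-3-1 → 0
  0-7 → 1 (borrow)
  6-2-1 → 3
  1-5 → 4 (borrow)
  0-2-1 → 5 (borrow)
  2-0-1 → 1
  6-2 → 4
  6-7 → 7 (borrow)
  6-1-1 → 4
  3-0 → 3

0o34741543105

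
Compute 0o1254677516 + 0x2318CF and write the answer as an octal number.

0o1265514035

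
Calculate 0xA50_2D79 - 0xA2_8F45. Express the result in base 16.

Subtract column by column in base 16:
  9-5 → 4
  7-4 → 3
  D-F → E (borrow)
  2-8-1 → 9 (borrow)
  0-2-1 → D (borrow)
  5-A-1 → A (borrow)
  A-0-1 → 9

0x9AD9E34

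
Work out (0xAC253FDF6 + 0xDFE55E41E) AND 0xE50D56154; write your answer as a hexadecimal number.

0x840816014

Add column by column in base 16, right to left:
  6+E = 4 carry 1
  F+1+1 = 1 carry 1
  D+4+1 = 2 carry 1
  F+E+1 = E carry 1
  3+5+1 = 9
  5+5 = A
  2+E = 0 carry 1
  C+F+1 = C carry 1
  A+D+1 = 8 carry 1
  final carry 1
Sum = 0x18C0A9E214; now AND with 0xE50D56154:
  1&0=0, 8&E=8, C&5=4, 0&0=0, A&D=8, 9&5=1, E&6=6, 2&1=0, 1&5=1, 4&4=4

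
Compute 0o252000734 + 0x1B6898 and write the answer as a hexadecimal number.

0o252000734 = 0x2A801DC in hexadecimal.
Add column by column in base 16, right to left:
  C+8 = 4 carry 1
  D+9+1 = 7 carry 1
  1+8+1 = A
  0+6 = 6
  8+B = 3 carry 1
  A+1+1 = C
  2+0 = 2

0x2C36A74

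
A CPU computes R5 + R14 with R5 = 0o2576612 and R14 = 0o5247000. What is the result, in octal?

0o10045612

Add column by column in base 8, right to left:
  2+0 = 2
  1+0 = 1
  6+0 = 6
  6+7 = 5 carry 1
  7+4+1 = 4 carry 1
  5+2+1 = 0 carry 1
  2+5+1 = 0 carry 1
  final carry 1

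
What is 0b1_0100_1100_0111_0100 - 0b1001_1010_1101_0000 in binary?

0b1011000110100100

Subtract column by column in base 2:
  0-0 → 0
  0-0 → 0
  1-0 → 1
  0-0 → 0
  1-1 → 0
  1-0 → 1
  1-1 → 0
  0-1 → 1 (borrow)
  0-0-1 → 1 (borrow)
  0-1-1 → 0 (borrow)
  1-0-1 → 0
  1-1 → 0
  0-1 → 1 (borrow)
  0-0-1 → 1 (borrow)
  1-0-1 → 0
  0-1 → 1 (borrow)
  1-0-1 → 0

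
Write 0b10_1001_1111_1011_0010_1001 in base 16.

Group the bits into nibbles: 0010 1001 1111 1011 0010 1001 → 29FB29.

0x29FB29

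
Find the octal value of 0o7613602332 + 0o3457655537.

0o13273460071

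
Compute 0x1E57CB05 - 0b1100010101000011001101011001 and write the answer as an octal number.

0x1E57CB05 = 0o3625745405 in octal.
0b1100010101000011001101011001 = 0o1425031531 in octal.
Subtract column by column in base 8:
  5-1 → 4
  0-3 → 5 (borrow)
  4-5-1 → 6 (borrow)
  5-1-1 → 3
  4-3 → 1
  7-0 → 7
  5-5 → 0
  2-2 → 0
  6-4 → 2
  3-1 → 2

0o2200713654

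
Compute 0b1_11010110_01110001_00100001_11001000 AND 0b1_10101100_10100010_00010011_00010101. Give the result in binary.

AND bit by bit (1 only where both bits are 1):
  111010110011100010010000111001000
& 110101100101000100001001100010101
= 110000100001000000000000100000000

0b110000100001000000000000100000000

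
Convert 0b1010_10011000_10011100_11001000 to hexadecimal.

Group the bits into nibbles: 1010 1001 1000 1001 1100 1100 1000 → A989CC8.

0xA989CC8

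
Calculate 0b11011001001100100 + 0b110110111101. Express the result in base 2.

Add column by column in base 2, right to left:
  0+1 = 1
  0+0 = 0
  1+1 = 0 carry 1
  0+1+1 = 0 carry 1
  0+1+1 = 0 carry 1
  1+1+1 = 1 carry 1
  1+0+1 = 0 carry 1
  0+1+1 = 0 carry 1
  0+1+1 = 0 carry 1
  1+0+1 = 0 carry 1
  0+1+1 = 0 carry 1
  0+1+1 = 0 carry 1
  1+0+1 = 0 carry 1
  1+0+1 = 0 carry 1
  0+0+1 = 1
  1+0 = 1
  1+0 = 1

0b11100000000100001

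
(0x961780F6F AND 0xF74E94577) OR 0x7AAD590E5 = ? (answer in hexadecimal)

0xFEAFD95E7

0x961780F6F AND 0xF74E94577 = 0x960680567.
Then OR with 0x7AAD590E5.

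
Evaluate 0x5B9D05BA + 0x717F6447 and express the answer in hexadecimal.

Add column by column in base 16, right to left:
  A+7 = 1 carry 1
  B+4+1 = 0 carry 1
  5+4+1 = A
  0+6 = 6
  D+F = C carry 1
  9+7+1 = 1 carry 1
  B+1+1 = D
  5+7 = C

0xCD1C6A01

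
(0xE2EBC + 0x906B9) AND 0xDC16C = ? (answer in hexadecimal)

0x50164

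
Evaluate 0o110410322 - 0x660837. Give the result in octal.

0x660837 = 0o31404067 in octal.
Subtract column by column in base 8:
  2-7 → 3 (borrow)
  2-6-1 → 3 (borrow)
  3-0-1 → 2
  0-4 → 4 (borrow)
  1-0-1 → 0
  4-4 → 0
  0-1 → 7 (borrow)
  1-3-1 → 5 (borrow)
  1-0-1 → 0

0o57004233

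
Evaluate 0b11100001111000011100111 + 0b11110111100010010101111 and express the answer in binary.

Add column by column in base 2, right to left:
  1+1 = 0 carry 1
  1+1+1 = 1 carry 1
  1+1+1 = 1 carry 1
  0+1+1 = 0 carry 1
  0+0+1 = 1
  1+1 = 0 carry 1
  1+0+1 = 0 carry 1
  1+1+1 = 1 carry 1
  0+0+1 = 1
  0+0 = 0
  0+1 = 1
  0+0 = 0
  1+0 = 1
  1+0 = 1
  1+1 = 0 carry 1
  1+1+1 = 1 carry 1
  0+1+1 = 0 carry 1
  0+1+1 = 0 carry 1
  0+0+1 = 1
  0+1 = 1
  1+1 = 0 carry 1
  1+1+1 = 1 carry 1
  1+1+1 = 1 carry 1
  final carry 1

0b111011001011010110010110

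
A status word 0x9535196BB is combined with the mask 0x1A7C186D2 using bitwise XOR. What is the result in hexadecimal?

XOR each hex digit independently (no carries):
  9^1=8, 5^A=F, 3^7=4, 5^C=9, 1^1=0, 9^8=1, 6^6=0, B^D=6, B^2=9

0x8F4901069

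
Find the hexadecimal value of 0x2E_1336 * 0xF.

Multiply each base-16 digit by 15, carrying:
  6×15 = 90 → write A carry 5
  3×15+5 = 50 → write 2 carry 3
  3×15+3 = 48 → write 0 carry 3
  1×15+3 = 18 → write 2 carry 1
  E×15+1 = 211 → write 3 carry 13
  2×15+13 = 43 → write B carry 2
  remaining carry: 2

0x2B3202A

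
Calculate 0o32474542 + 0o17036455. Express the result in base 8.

0o51533217

Add column by column in base 8, right to left:
  2+5 = 7
  4+5 = 1 carry 1
  5+4+1 = 2 carry 1
  4+6+1 = 3 carry 1
  7+3+1 = 3 carry 1
  4+0+1 = 5
  2+7 = 1 carry 1
  3+1+1 = 5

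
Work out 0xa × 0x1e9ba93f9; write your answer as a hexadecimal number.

0x132149c7ba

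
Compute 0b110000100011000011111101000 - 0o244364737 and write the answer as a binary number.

0o244364737 = 0b10100100011110100111011111 in binary.
Subtract column by column in base 2:
  0-1 → 1 (borrow)
  0-1-1 → 0 (borrow)
  0-1-1 → 0 (borrow)
  1-1-1 → 1 (borrow)
  0-1-1 → 0 (borrow)
  1-0-1 → 0
  1-1 → 0
  1-1 → 0
  1-1 → 0
  1-0 → 1
  1-0 → 1
  0-1 → 1 (borrow)
  0-0-1 → 1 (borrow)
  0-1-1 → 0 (borrow)
  0-1-1 → 0 (borrow)
  1-1-1 → 1 (borrow)
  1-1-1 → 1 (borrow)
  0-0-1 → 1 (borrow)
  0-0-1 → 1 (borrow)
  0-0-1 → 1 (borrow)
  1-1-1 → 1 (borrow)
  0-0-1 → 1 (borrow)
  0-0-1 → 1 (borrow)
  0-1-1 → 0 (borrow)
  0-0-1 → 1 (borrow)
  1-1-1 → 1 (borrow)
  1-0-1 → 0

0b11011111111001111000001001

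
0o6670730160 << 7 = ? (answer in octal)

0o1556166034000

7 bits is not a whole number of base-8 digits; in binary: 110110111000111011000001110000 << 7 = 1101101110001110110000011100000000000.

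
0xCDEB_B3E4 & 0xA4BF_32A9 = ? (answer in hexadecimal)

AND each hex digit independently (no carries):
  C&A=8, D&4=4, E&B=A, B&F=B, B&3=3, 3&2=2, E&A=A, 4&9=0

0x84AB32A0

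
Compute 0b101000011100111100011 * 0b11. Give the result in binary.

Multiply each base-2 digit by 3, carrying:
  1×3 = 3 → write 1 carry 1
  1×3+1 = 4 → write 0 carry 2
  0×3+2 = 2 → write 0 carry 1
  0×3+1 = 1 → write 1
  0×3 = 0 → write 0
  1×3 = 3 → write 1 carry 1
  1×3+1 = 4 → write 0 carry 2
  1×3+2 = 5 → write 1 carry 2
  1×3+2 = 5 → write 1 carry 2
  0×3+2 = 2 → write 0 carry 1
  0×3+1 = 1 → write 1
  1×3 = 3 → write 1 carry 1
  1×3+1 = 4 → write 0 carry 2
  1×3+2 = 5 → write 1 carry 2
  0×3+2 = 2 → write 0 carry 1
  0×3+1 = 1 → write 1
  0×3 = 0 → write 0
  0×3 = 0 → write 0
  1×3 = 3 → write 1 carry 1
  0×3+1 = 1 → write 1
  1×3 = 3 → write 1 carry 1
  remaining carry: 1

0b1111001010110110101001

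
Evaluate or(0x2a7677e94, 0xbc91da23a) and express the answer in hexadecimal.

OR each hex digit independently (no carries):
  2|b=b, a|c=e, 7|9=f, 6|1=7, 7|d=f, 7|a=f, e|2=e, 9|3=b, 4|a=e

0xbef7ffebe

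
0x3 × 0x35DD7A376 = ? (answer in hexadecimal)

0xA1986EA62

Multiply each base-16 digit by 3, carrying:
  6×3 = 18 → write 2 carry 1
  7×3+1 = 22 → write 6 carry 1
  3×3+1 = 10 → write A
  A×3 = 30 → write E carry 1
  7×3+1 = 22 → write 6 carry 1
  D×3+1 = 40 → write 8 carry 2
  D×3+2 = 41 → write 9 carry 2
  5×3+2 = 17 → write 1 carry 1
  3×3+1 = 10 → write A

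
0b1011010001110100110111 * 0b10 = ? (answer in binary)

Multiply each base-2 digit by 2, carrying:
  1×2 = 2 → write 0 carry 1
  1×2+1 = 3 → write 1 carry 1
  1×2+1 = 3 → write 1 carry 1
  0×2+1 = 1 → write 1
  1×2 = 2 → write 0 carry 1
  1×2+1 = 3 → write 1 carry 1
  0×2+1 = 1 → write 1
  0×2 = 0 → write 0
  1×2 = 2 → write 0 carry 1
  0×2+1 = 1 → write 1
  1×2 = 2 → write 0 carry 1
  1×2+1 = 3 → write 1 carry 1
  1×2+1 = 3 → write 1 carry 1
  0×2+1 = 1 → write 1
  0×2 = 0 → write 0
  0×2 = 0 → write 0
  1×2 = 2 → write 0 carry 1
  0×2+1 = 1 → write 1
  1×2 = 2 → write 0 carry 1
  1×2+1 = 3 → write 1 carry 1
  0×2+1 = 1 → write 1
  1×2 = 2 → write 0 carry 1
  remaining carry: 1

0b10110100011101001101110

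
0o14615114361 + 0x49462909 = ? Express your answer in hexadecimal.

0o14615114361 = 0x663498f1 in hexadecimal.
Add column by column in base 16, right to left:
  1+9 = a
  f+0 = f
  8+9 = 1 carry 1
  9+2+1 = c
  4+6 = a
  3+4 = 7
  6+9 = f
  6+4 = a

0xaf7ac1fa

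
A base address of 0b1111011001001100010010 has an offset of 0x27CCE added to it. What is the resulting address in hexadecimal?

0x400FE0

0b1111011001001100010010 = 0x3D9312 in hexadecimal.
Add column by column in base 16, right to left:
  2+E = 0 carry 1
  1+C+1 = E
  3+C = F
  9+7 = 0 carry 1
  D+2+1 = 0 carry 1
  3+0+1 = 4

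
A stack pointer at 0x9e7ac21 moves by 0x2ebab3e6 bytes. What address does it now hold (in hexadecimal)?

0x38a26007

Add column by column in base 16, right to left:
  1+6 = 7
  2+e = 0 carry 1
  c+3+1 = 0 carry 1
  a+b+1 = 6 carry 1
  7+a+1 = 2 carry 1
  e+b+1 = a carry 1
  9+e+1 = 8 carry 1
  0+2+1 = 3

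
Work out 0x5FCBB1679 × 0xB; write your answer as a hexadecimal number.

0x41DC09F733

Multiply each base-16 digit by 11, carrying:
  9×11 = 99 → write 3 carry 6
  7×11+6 = 83 → write 3 carry 5
  6×11+5 = 71 → write 7 carry 4
  1×11+4 = 15 → write F
  B×11 = 121 → write 9 carry 7
  B×11+7 = 128 → write 0 carry 8
  C×11+8 = 140 → write C carry 8
  F×11+8 = 173 → write D carry 10
  5×11+10 = 65 → write 1 carry 4
  remaining carry: 4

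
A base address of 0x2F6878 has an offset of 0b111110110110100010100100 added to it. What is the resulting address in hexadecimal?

0b111110110110100010100100 = 0xFB68A4 in hexadecimal.
Add column by column in base 16, right to left:
  8+4 = C
  7+A = 1 carry 1
  8+8+1 = 1 carry 1
  6+6+1 = D
  F+B = A carry 1
  2+F+1 = 2 carry 1
  final carry 1

0x12AD11C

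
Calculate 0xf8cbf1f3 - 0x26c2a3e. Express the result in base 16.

0xf65fc7b5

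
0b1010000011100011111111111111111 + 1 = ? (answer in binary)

The trailing 17 digits are 1 (max in base 2), so adding 1 cascades: they roll to 0 and the next digit up increments.

0b1010000011100100000000000000000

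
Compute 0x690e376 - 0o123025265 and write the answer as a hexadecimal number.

0x544b8c1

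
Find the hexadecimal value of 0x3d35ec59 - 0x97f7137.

0x33b67b22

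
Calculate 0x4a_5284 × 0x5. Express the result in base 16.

0x1739c94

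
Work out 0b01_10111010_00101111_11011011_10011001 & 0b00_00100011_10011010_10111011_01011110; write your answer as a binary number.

AND bit by bit (1 only where both bits are 1):
  0110111010001011111101101110011001
& 0000100011100110101011101101011110
= 0000100010000010101001101100011000

0b0000100010000010101001101100011000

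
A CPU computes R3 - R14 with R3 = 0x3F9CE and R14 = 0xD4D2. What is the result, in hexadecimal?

0x324FC

Subtract column by column in base 16:
  E-2 → C
  C-D → F (borrow)
  9-4-1 → 4
  F-D → 2
  3-0 → 3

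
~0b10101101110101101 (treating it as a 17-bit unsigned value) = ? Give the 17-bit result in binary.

Invert each bit: 10101101110101101 → 01010010001010010.

0b01010010001010010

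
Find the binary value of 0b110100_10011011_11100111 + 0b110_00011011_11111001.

Add column by column in base 2, right to left:
  1+1 = 0 carry 1
  1+0+1 = 0 carry 1
  1+0+1 = 0 carry 1
  0+1+1 = 0 carry 1
  0+1+1 = 0 carry 1
  1+1+1 = 1 carry 1
  1+1+1 = 1 carry 1
  1+1+1 = 1 carry 1
  1+1+1 = 1 carry 1
  1+1+1 = 1 carry 1
  0+0+1 = 1
  1+1 = 0 carry 1
  1+1+1 = 1 carry 1
  0+0+1 = 1
  0+0 = 0
  1+0 = 1
  0+0 = 0
  0+1 = 1
  1+1 = 0 carry 1
  0+0+1 = 1
  1+0 = 1
  1+0 = 1

0b1110101011011111100000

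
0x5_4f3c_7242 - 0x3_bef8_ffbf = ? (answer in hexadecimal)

Subtract column by column in base 16:
  2-f → 3 (borrow)
  4-b-1 → 8 (borrow)
  2-f-1 → 2 (borrow)
  7-f-1 → 7 (borrow)
  c-8-1 → 3
  3-f → 4 (borrow)
  f-e-1 → 0
  4-b → 9 (borrow)
  5-3-1 → 1

0x190437283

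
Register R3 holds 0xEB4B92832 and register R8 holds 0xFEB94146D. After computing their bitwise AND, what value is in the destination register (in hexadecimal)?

AND each hex digit independently (no carries):
  E&F=E, B&E=A, 4&B=0, B&9=9, 9&4=0, 2&1=0, 8&4=0, 3&6=2, 2&D=0

0xEA0900020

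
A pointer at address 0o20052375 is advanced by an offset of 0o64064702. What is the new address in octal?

Add column by column in base 8, right to left:
  5+2 = 7
  7+0 = 7
  3+7 = 2 carry 1
  2+4+1 = 7
  5+6 = 3 carry 1
  0+0+1 = 1
  0+4 = 4
  2+6 = 0 carry 1
  final carry 1

0o104137277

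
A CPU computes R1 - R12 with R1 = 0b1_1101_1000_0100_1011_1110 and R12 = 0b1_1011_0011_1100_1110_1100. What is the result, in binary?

0b100100011111010010

Subtract column by column in base 2:
  0-0 → 0
  1-0 → 1
  1-1 → 0
  1-1 → 0
  1-0 → 1
  1-1 → 0
  0-1 → 1 (borrow)
  1-1-1 → 1 (borrow)
  0-0-1 → 1 (borrow)
  0-0-1 → 1 (borrow)
  1-1-1 → 1 (borrow)
  0-1-1 → 0 (borrow)
  0-1-1 → 0 (borrow)
  0-1-1 → 0 (borrow)
  0-0-1 → 1 (borrow)
  1-0-1 → 0
  1-1 → 0
  0-1 → 1 (borrow)
  1-0-1 → 0
  1-1 → 0
  1-1 → 0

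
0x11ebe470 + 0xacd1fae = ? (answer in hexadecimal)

0x1cb9041e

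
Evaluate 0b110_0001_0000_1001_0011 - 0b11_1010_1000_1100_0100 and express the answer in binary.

0b100110011111001111

Subtract column by column in base 2:
  1-0 → 1
  1-0 → 1
  0-1 → 1 (borrow)
  0-0-1 → 1 (borrow)
  1-0-1 → 0
  0-0 → 0
  0-1 → 1 (borrow)
  1-1-1 → 1 (borrow)
  0-0-1 → 1 (borrow)
  0-0-1 → 1 (borrow)
  0-0-1 → 1 (borrow)
  0-1-1 → 0 (borrow)
  1-0-1 → 0
  0-1 → 1 (borrow)
  0-0-1 → 1 (borrow)
  0-1-1 → 0 (borrow)
  0-1-1 → 0 (borrow)
  1-1-1 → 1 (borrow)
  1-0-1 → 0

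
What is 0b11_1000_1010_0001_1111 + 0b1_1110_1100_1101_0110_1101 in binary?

Add column by column in base 2, right to left:
  1+1 = 0 carry 1
  1+0+1 = 0 carry 1
  1+1+1 = 1 carry 1
  1+1+1 = 1 carry 1
  1+0+1 = 0 carry 1
  0+1+1 = 0 carry 1
  0+1+1 = 0 carry 1
  0+0+1 = 1
  0+1 = 1
  1+0 = 1
  0+1 = 1
  1+1 = 0 carry 1
  0+0+1 = 1
  0+0 = 0
  0+1 = 1
  1+1 = 0 carry 1
  1+0+1 = 0 carry 1
  1+1+1 = 1 carry 1
  0+1+1 = 0 carry 1
  0+1+1 = 0 carry 1
  0+1+1 = 0 carry 1
  final carry 1

0b1000100101011110001100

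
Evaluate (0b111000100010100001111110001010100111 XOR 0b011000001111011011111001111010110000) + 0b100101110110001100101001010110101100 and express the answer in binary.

0b1000110100100000110110001000111000011

First 0b111000100010100001111110001010100111 XOR 0b011000001111011011111001111010110000 = 0b100000101101111010000111110000010111.
Add column by column in base 2, right to left:
  1+0 = 1
  1+0 = 1
  1+1 = 0 carry 1
  0+1+1 = 0 carry 1
  1+0+1 = 0 carry 1
  0+1+1 = 0 carry 1
  0+0+1 = 1
  0+1 = 1
  0+1 = 1
  0+0 = 0
  1+1 = 0 carry 1
  1+0+1 = 0 carry 1
  1+1+1 = 1 carry 1
  1+0+1 = 0 carry 1
  1+0+1 = 0 carry 1
  0+1+1 = 0 carry 1
  0+0+1 = 1
  0+1 = 1
  0+0 = 0
  1+0 = 1
  0+1 = 1
  1+1 = 0 carry 1
  1+0+1 = 0 carry 1
  1+0+1 = 0 carry 1
  1+0+1 = 0 carry 1
  0+1+1 = 0 carry 1
  1+1+1 = 1 carry 1
  1+0+1 = 0 carry 1
  0+1+1 = 0 carry 1
  1+1+1 = 1 carry 1
  0+1+1 = 0 carry 1
  0+0+1 = 1
  0+1 = 1
  0+0 = 0
  0+0 = 0
  1+1 = 0 carry 1
  final carry 1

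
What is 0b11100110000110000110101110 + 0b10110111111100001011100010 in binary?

Add column by column in base 2, right to left:
  0+0 = 0
  1+1 = 0 carry 1
  1+0+1 = 0 carry 1
  1+0+1 = 0 carry 1
  0+0+1 = 1
  1+1 = 0 carry 1
  0+1+1 = 0 carry 1
  1+1+1 = 1 carry 1
  1+0+1 = 0 carry 1
  0+1+1 = 0 carry 1
  0+0+1 = 1
  0+0 = 0
  0+0 = 0
  1+0 = 1
  1+1 = 0 carry 1
  0+1+1 = 0 carry 1
  0+1+1 = 0 carry 1
  0+1+1 = 0 carry 1
  0+1+1 = 0 carry 1
  1+1+1 = 1 carry 1
  1+1+1 = 1 carry 1
  0+0+1 = 1
  0+1 = 1
  1+1 = 0 carry 1
  1+0+1 = 0 carry 1
  1+1+1 = 1 carry 1
  final carry 1

0b110011110000010010010010000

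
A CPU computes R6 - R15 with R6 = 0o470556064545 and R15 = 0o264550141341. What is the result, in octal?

0o204005723204

Subtract column by column in base 8:
  5-1 → 4
  4-4 → 0
  5-3 → 2
  4-1 → 3
  6-4 → 2
  0-1 → 7 (borrow)
  6-0-1 → 5
  5-5 → 0
  5-5 → 0
  0-4 → 4 (borrow)
  7-6-1 → 0
  4-2 → 2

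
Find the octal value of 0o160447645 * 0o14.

Multiply each base-8 digit by 12, carrying:
  5×12 = 60 → write 4 carry 7
  4×12+7 = 55 → write 7 carry 6
  6×12+6 = 78 → write 6 carry 9
  7×12+9 = 93 → write 5 carry 11
  4×12+11 = 59 → write 3 carry 7
  4×12+7 = 55 → write 7 carry 6
  0×12+6 = 6 → write 6
  6×12 = 72 → write 0 carry 9
  1×12+9 = 21 → write 5 carry 2
  remaining carry: 2

0o2506735674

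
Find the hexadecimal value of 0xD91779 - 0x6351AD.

0x75C5CC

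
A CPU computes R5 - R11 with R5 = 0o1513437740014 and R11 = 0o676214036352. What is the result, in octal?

Subtract column by column in base 8:
  4-2 → 2
  1-5 → 4 (borrow)
  0-3-1 → 4 (borrow)
  0-6-1 → 1 (borrow)
  4-3-1 → 0
  7-0 → 7
  7-4 → 3
  3-1 → 2
  4-2 → 2
  3-6 → 5 (borrow)
  1-7-1 → 1 (borrow)
  5-6-1 → 6 (borrow)
  1-0-1 → 0

0o615223701442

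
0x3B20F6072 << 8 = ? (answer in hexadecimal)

Shifting left by 8 bits = 2 hex digits: append 2 zeros.

0x3B20F607200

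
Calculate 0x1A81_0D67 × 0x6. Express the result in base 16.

0x9F06506A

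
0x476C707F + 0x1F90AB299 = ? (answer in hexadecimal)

Add column by column in base 16, right to left:
  F+9 = 8 carry 1
  7+9+1 = 1 carry 1
  0+2+1 = 3
  7+B = 2 carry 1
  C+A+1 = 7 carry 1
  6+0+1 = 7
  7+9 = 0 carry 1
  4+F+1 = 4 carry 1
  0+1+1 = 2

0x240772318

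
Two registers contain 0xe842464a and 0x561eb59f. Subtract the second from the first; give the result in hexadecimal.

0x922390ab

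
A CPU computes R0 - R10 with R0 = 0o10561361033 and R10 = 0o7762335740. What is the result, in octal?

Subtract column by column in base 8:
  3-0 → 3
  3-4 → 7 (borrow)
  0-7-1 → 0 (borrow)
  1-5-1 → 3 (borrow)
  6-3-1 → 2
  3-3 → 0
  1-2 → 7 (borrow)
  6-6-1 → 7 (borrow)
  5-7-1 → 5 (borrow)
  0-7-1 → 0 (borrow)
  1-0-1 → 0

0o577023073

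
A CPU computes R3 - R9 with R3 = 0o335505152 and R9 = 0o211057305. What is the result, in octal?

Subtract column by column in base 8:
  2-5 → 5 (borrow)
  5-0-1 → 4
  1-3 → 6 (borrow)
  5-7-1 → 5 (borrow)
  0-5-1 → 2 (borrow)
  5-0-1 → 4
  5-1 → 4
  3-1 → 2
  3-2 → 1

0o124425645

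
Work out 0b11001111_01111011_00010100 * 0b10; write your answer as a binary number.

Multiply each base-2 digit by 2, carrying:
  0×2 = 0 → write 0
  0×2 = 0 → write 0
  1×2 = 2 → write 0 carry 1
  0×2+1 = 1 → write 1
  1×2 = 2 → write 0 carry 1
  0×2+1 = 1 → write 1
  0×2 = 0 → write 0
  0×2 = 0 → write 0
  1×2 = 2 → write 0 carry 1
  1×2+1 = 3 → write 1 carry 1
  0×2+1 = 1 → write 1
  1×2 = 2 → write 0 carry 1
  1×2+1 = 3 → write 1 carry 1
  1×2+1 = 3 → write 1 carry 1
  1×2+1 = 3 → write 1 carry 1
  0×2+1 = 1 → write 1
  1×2 = 2 → write 0 carry 1
  1×2+1 = 3 → write 1 carry 1
  1×2+1 = 3 → write 1 carry 1
  1×2+1 = 3 → write 1 carry 1
  0×2+1 = 1 → write 1
  0×2 = 0 → write 0
  1×2 = 2 → write 0 carry 1
  1×2+1 = 3 → write 1 carry 1
  remaining carry: 1

0b1100111101111011000101000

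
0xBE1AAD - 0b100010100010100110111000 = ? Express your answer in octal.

0o14770365

0xBE1AAD = 0o57415255 in octal.
0b100010100010100110111000 = 0o42424670 in octal.
Subtract column by column in base 8:
  5-0 → 5
  5-7 → 6 (borrow)
  2-6-1 → 3 (borrow)
  5-4-1 → 0
  1-2 → 7 (borrow)
  4-4-1 → 7 (borrow)
  7-2-1 → 4
  5-4 → 1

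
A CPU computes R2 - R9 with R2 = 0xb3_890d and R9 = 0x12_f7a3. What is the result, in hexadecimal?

0xa0916a

Subtract column by column in base 16:
  d-3 → a
  0-a → 6 (borrow)
  9-7-1 → 1
  8-f → 9 (borrow)
  3-2-1 → 0
  b-1 → a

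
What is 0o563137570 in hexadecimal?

0x5CCBF78

Each octal digit is 3 bits: 5=101 6=110 3=011 1=001 3=011 7=111 5=101 7=111 0=000.
Group the bits into nibbles: 0101 1100 1100 1011 1111 0111 1000 → 5CCBF78.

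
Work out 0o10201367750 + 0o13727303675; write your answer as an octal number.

Add column by column in base 8, right to left:
  0+5 = 5
  5+7 = 4 carry 1
  7+6+1 = 6 carry 1
  7+3+1 = 3 carry 1
  6+0+1 = 7
  3+3 = 6
  1+7 = 0 carry 1
  0+2+1 = 3
  2+7 = 1 carry 1
  0+3+1 = 4
  1+1 = 2

0o24130673645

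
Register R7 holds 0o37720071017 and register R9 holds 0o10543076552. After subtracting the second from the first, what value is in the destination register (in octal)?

0o27154772245

Subtract column by column in base 8:
  7-2 → 5
  1-5 → 4 (borrow)
  0-5-1 → 2 (borrow)
  1-6-1 → 2 (borrow)
  7-7-1 → 7 (borrow)
  0-0-1 → 7 (borrow)
  0-3-1 → 4 (borrow)
  2-4-1 → 5 (borrow)
  7-5-1 → 1
  7-0 → 7
  3-1 → 2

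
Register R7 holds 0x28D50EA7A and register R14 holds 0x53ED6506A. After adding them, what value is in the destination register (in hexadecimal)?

Add column by column in base 16, right to left:
  A+A = 4 carry 1
  7+6+1 = E
  A+0 = A
  E+5 = 3 carry 1
  0+6+1 = 7
  5+D = 2 carry 1
  D+E+1 = C carry 1
  8+3+1 = C
  2+5 = 7

0x7CC273AE4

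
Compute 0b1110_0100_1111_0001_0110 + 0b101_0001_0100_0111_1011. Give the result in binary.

0b100110110001110010001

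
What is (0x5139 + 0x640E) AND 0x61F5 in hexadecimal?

Add column by column in base 16, right to left:
  9+E = 7 carry 1
  3+0+1 = 4
  1+4 = 5
  5+6 = B
Sum = 0xB547; now AND with 0x61F5:
  B&6=2, 5&1=1, 4&F=4, 7&5=5

0x2145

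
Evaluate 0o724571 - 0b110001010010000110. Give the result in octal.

0o112363

0b110001010010000110 = 0o612206 in octal.
Subtract column by column in base 8:
  1-6 → 3 (borrow)
  7-0-1 → 6
  5-2 → 3
  4-2 → 2
  2-1 → 1
  7-6 → 1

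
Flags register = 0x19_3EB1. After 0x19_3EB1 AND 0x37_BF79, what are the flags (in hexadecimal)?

0x113E31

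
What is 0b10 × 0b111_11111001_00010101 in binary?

0b11111111001000101010

Multiply each base-2 digit by 2, carrying:
  1×2 = 2 → write 0 carry 1
  0×2+1 = 1 → write 1
  1×2 = 2 → write 0 carry 1
  0×2+1 = 1 → write 1
  1×2 = 2 → write 0 carry 1
  0×2+1 = 1 → write 1
  0×2 = 0 → write 0
  0×2 = 0 → write 0
  1×2 = 2 → write 0 carry 1
  0×2+1 = 1 → write 1
  0×2 = 0 → write 0
  1×2 = 2 → write 0 carry 1
  1×2+1 = 3 → write 1 carry 1
  1×2+1 = 3 → write 1 carry 1
  1×2+1 = 3 → write 1 carry 1
  1×2+1 = 3 → write 1 carry 1
  1×2+1 = 3 → write 1 carry 1
  1×2+1 = 3 → write 1 carry 1
  1×2+1 = 3 → write 1 carry 1
  remaining carry: 1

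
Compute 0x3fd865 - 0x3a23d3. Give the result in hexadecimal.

Subtract column by column in base 16:
  5-3 → 2
  6-d → 9 (borrow)
  8-3-1 → 4
  d-2 → b
  f-a → 5
  3-3 → 0

0x5b492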